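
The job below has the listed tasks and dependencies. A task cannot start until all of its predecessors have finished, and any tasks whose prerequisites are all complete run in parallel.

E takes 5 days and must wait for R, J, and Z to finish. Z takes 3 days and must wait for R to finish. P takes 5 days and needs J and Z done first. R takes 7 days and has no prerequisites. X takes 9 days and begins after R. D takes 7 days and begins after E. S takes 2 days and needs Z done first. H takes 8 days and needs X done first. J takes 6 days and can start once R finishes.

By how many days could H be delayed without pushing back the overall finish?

1

The longest chain is R→J→E→D = 7+6+5+7 = 25; overall finish 25 days.
H finishes as early as 24 and must finish by 25.
Float = 25 − 24 = 1.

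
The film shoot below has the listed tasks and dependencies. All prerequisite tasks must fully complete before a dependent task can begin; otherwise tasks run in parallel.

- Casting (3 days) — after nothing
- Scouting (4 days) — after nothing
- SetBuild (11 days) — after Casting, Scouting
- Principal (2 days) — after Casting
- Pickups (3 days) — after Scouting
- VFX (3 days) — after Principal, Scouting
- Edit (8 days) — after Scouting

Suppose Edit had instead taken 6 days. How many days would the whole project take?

As given, the longest chain is Scouting→SetBuild = 4+11 = 15, so the finish is 15 days.
Edit is off the critical path — its longest chain is 12 days, giving 3 of slack.
No other chain overtakes it, so the finish is 15 days.

15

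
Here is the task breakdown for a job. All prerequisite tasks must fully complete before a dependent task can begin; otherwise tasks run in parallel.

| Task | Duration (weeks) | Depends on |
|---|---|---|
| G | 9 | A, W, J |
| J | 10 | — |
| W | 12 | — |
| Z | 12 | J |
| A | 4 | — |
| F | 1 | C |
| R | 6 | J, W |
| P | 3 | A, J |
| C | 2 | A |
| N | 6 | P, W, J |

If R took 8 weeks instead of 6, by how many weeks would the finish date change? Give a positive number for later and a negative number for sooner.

The binding path is J→Z = 10+12 = 22; finish at 22 weeks.
R is off the critical path — its longest chain is 18 weeks, giving 4 of slack.
That remains the longest chain; total 22 weeks.
Change in finish: 22 − 22 = +0 weeks.

0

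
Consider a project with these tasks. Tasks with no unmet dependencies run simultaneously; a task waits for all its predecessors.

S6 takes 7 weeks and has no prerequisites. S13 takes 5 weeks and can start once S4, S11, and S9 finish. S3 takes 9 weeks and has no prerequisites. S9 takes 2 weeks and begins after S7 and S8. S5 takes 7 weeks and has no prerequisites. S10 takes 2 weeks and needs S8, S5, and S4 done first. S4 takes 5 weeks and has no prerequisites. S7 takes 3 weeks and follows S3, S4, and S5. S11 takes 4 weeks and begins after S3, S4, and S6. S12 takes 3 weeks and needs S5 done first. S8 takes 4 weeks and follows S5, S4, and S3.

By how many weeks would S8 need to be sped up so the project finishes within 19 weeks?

1

Current finish: 20 weeks; target: 19.
S8 is on every critical path, so each week cut from S8 cuts the finish by one (this holds down to a finish of 19).
Need 20 − 19 = 1 week off S8 → S8 becomes 3 weeks, finish becomes 19.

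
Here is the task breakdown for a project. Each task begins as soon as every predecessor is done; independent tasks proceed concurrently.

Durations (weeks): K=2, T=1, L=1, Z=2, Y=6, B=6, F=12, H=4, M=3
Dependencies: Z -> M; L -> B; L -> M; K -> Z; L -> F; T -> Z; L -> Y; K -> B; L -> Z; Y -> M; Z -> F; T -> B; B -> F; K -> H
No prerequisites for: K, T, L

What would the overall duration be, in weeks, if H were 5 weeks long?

20

Actual critical path: K→B→F = 2+6+12 = 20 ⇒ 20 weeks.
H has 14 weeks of float (longest path through it is 6).
No other chain overtakes it, so the finish is 20 weeks.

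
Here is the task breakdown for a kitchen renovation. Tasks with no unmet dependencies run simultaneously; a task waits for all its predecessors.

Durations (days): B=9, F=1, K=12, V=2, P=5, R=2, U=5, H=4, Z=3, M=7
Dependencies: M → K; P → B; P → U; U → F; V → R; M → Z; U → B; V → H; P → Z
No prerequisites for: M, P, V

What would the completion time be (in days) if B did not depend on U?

19

Original critical path: M→K = 7+12 = 19 ⇒ 19 days.
Without U→B, B's earliest start moves from 10 to 5.
New critical path: M→K = 7+12 = 19 ⇒ 19 days.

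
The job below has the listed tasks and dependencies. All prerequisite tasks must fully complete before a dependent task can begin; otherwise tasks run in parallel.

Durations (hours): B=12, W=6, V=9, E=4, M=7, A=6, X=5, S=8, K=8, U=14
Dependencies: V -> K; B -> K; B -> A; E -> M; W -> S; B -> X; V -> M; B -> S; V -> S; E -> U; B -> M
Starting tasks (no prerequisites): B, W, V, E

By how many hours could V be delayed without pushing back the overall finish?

3

B→S = 12+8 = 20 sets the makespan at 20 hours.
V finishes as early as 9 and must finish by 12.
Float = 20 − 17 = 3.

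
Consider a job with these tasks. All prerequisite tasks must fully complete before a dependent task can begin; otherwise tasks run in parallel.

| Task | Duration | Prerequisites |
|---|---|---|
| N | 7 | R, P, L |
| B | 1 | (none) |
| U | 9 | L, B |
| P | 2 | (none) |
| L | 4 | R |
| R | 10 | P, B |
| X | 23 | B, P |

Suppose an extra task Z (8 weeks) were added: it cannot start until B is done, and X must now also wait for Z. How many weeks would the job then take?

Originally the job takes 25 weeks.
With Z inserted, X now waits for max(B, P, Z).
New critical path: B→Z→X = 1+8+23 = 32 ⇒ 32 weeks.

32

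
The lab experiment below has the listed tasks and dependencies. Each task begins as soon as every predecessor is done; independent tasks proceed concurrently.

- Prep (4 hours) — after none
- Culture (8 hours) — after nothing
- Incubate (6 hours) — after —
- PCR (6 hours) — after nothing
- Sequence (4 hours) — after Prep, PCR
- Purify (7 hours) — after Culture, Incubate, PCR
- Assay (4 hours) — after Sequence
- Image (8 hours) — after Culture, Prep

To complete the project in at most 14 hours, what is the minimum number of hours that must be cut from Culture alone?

2

Current finish: 16 hours; target: 14.
Culture is on every critical path, so each hour cut from Culture cuts the finish by one (this holds down to a finish of 14).
Need 16 − 14 = 2 hours off Culture → Culture becomes 6 hours, finish becomes 14.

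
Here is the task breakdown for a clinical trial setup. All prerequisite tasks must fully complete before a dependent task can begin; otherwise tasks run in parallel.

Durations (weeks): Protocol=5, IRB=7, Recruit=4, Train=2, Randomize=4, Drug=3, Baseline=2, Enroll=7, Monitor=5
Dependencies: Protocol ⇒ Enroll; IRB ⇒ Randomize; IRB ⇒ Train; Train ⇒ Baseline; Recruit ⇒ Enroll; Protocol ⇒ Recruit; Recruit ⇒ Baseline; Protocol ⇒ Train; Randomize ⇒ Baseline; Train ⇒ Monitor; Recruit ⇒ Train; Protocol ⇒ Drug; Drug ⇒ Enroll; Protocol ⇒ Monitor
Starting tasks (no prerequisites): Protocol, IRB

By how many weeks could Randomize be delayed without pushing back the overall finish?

The longest chain is Protocol→Recruit→Train→Monitor = 5+4+2+5 = 16; overall finish 16 weeks.
Randomize finishes as early as 11 and must finish by 14.
Float = 16 − 13 = 3.

3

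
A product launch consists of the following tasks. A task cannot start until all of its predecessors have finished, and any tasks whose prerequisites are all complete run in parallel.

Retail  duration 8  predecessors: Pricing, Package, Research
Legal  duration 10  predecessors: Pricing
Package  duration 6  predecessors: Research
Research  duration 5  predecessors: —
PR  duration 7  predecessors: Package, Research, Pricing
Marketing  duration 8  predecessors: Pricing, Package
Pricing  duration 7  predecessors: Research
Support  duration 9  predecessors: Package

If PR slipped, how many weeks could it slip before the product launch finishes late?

Research→Pricing→Legal = 5+7+10 = 22 sets the makespan at 22 weeks.
The longest chain containing PR totals 19 weeks.
So PR can slip 22 − 19 = 3 weeks.

3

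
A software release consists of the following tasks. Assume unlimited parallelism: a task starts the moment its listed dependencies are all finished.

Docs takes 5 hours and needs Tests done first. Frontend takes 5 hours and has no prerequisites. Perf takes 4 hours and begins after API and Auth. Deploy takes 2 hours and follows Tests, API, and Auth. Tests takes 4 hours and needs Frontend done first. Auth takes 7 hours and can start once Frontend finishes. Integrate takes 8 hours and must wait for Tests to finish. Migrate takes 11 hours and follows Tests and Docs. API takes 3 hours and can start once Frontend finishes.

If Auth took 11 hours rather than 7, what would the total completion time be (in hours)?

As given, the longest chain is Frontend→Tests→Docs→Migrate = 5+4+5+11 = 25, so the finish is 25 hours.
The longest path through Auth is only 16 hours, so Auth has float 9.
The critical path is still Frontend→Tests→Docs→Migrate; finish is now 25 hours.

25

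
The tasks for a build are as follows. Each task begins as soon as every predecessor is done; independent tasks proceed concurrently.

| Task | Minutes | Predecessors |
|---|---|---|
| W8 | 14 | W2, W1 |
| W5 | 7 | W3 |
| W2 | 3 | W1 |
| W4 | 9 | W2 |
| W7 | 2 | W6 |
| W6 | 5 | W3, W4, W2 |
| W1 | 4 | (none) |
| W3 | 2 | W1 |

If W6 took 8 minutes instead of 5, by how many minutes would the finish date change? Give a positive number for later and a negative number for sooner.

The binding path is W1→W2→W4→W6→W7 = 4+3+9+5+2 = 23; finish at 23 minutes.
Since W6 is critical, the +3 change carries straight to that chain (now 26 minutes).
The critical path is still W1→W2→W4→W6→W7; finish is now 26 minutes.
Change in finish: 26 − 23 = +3 minutes.

3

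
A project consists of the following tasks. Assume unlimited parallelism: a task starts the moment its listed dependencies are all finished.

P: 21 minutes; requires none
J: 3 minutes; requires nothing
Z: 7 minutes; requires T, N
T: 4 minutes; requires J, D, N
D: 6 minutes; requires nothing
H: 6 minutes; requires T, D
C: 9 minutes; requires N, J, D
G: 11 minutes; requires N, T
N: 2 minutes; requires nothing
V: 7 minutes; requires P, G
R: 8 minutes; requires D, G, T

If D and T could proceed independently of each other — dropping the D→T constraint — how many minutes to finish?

28

Original critical path: D→T→G→R = 6+4+11+8 = 29 ⇒ 29 minutes.
Without D→T, T's earliest start moves from 6 to 3.
The longest chain is now P→V = 21+7 = 28, so the plan takes 28 minutes.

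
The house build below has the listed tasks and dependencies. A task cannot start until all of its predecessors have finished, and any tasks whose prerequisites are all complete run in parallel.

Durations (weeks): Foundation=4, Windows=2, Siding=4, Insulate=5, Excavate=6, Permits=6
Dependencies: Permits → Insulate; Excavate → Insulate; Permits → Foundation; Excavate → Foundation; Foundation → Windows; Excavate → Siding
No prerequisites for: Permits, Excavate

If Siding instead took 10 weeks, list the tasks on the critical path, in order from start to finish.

As given, the longest chain is Permits→Foundation→Windows = 6+4+2 = 12, so the finish is 12 weeks.
The longest path through Siding is only 10 weeks, so Siding has float 2.
The binding chain switches to Excavate→Siding = 6+10 = 16; finish 16 weeks.

Excavate, Siding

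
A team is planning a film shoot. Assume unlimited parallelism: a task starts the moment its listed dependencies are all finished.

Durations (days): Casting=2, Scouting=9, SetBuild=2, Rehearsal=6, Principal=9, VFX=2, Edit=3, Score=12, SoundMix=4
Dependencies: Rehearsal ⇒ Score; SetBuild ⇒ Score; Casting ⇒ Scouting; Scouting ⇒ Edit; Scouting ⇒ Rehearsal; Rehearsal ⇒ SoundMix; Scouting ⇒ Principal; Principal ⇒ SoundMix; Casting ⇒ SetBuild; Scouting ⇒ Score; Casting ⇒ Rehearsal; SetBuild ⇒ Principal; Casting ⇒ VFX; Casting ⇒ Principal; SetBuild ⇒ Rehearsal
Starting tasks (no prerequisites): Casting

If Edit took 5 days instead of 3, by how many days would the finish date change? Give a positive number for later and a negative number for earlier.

0

The binding path is Casting→Scouting→Rehearsal→Score = 2+9+6+12 = 29; finish at 29 days.
Edit is off the critical path — its longest chain is 14 days, giving 15 of slack.
That remains the longest chain; total 29 days.
Change in finish: 29 − 29 = +0 days.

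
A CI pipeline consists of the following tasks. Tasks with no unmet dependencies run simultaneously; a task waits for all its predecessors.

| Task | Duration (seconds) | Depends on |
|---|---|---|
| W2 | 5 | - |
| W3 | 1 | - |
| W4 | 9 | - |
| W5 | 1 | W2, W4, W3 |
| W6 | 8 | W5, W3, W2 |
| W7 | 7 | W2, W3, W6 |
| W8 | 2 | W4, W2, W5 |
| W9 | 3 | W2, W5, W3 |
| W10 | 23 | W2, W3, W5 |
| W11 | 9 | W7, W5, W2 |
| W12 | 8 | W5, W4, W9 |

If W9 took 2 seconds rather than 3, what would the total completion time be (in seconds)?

Critical path before the change: W4→W5→W6→W7→W11 = 9+1+8+7+9 = 34 giving 34 seconds.
W9 has 13 seconds of float (longest path through it is 21).
The critical path is still W4→W5→W6→W7→W11; finish is now 34 seconds.

34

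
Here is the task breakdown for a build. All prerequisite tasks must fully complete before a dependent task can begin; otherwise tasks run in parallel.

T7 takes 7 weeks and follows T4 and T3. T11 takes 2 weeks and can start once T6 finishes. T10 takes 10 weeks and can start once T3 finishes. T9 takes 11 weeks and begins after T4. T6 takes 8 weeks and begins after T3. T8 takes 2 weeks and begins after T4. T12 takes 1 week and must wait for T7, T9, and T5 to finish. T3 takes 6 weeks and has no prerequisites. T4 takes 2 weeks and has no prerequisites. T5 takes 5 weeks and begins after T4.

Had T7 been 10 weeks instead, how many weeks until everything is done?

As given, the longest chain is T3→T6→T11 = 6+8+2 = 16, so the finish is 16 weeks.
T7 is off the critical path — its longest chain is 14 weeks, giving 2 of slack.
New critical path: T3→T7→T12 = 6+10+1 = 17 ⇒ 17 weeks.

17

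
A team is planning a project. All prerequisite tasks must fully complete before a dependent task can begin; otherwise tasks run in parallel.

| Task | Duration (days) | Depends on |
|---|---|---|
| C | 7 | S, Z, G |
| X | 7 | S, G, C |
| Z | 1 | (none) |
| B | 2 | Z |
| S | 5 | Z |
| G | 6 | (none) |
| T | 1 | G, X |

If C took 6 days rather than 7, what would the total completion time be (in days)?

Critical path before the change: Z→S→C→X→T = 1+5+7+7+1 = 21 giving 21 days.
C lies on that path, so at 6 days the path becomes 20 days.
That remains the longest chain; total 20 days.

20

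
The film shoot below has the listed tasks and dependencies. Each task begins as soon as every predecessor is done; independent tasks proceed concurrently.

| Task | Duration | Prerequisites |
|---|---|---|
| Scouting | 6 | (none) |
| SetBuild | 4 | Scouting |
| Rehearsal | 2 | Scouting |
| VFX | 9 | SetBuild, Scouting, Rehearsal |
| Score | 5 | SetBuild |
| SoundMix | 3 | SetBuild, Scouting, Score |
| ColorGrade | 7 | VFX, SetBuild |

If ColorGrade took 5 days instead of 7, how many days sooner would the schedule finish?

2

Actual critical path: Scouting→SetBuild→VFX→ColorGrade = 6+4+9+7 = 26 ⇒ 26 days.
ColorGrade is on the critical path; changing it to 5 makes that path 24 days.
That remains the longest chain; total 24 days.
Change in finish: 24 − 26 = -2 days.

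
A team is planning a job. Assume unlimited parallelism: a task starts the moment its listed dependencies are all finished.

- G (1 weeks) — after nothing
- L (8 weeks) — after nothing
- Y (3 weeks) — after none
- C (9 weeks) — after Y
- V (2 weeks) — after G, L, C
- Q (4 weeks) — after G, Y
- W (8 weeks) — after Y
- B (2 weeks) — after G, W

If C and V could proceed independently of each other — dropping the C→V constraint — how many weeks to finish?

Original critical path: Y→C→V = 3+9+2 = 14 ⇒ 14 weeks.
Without C→V, V's earliest start moves from 12 to 8.
The longest chain is now Y→W→B = 3+8+2 = 13, so the project takes 13 weeks.

13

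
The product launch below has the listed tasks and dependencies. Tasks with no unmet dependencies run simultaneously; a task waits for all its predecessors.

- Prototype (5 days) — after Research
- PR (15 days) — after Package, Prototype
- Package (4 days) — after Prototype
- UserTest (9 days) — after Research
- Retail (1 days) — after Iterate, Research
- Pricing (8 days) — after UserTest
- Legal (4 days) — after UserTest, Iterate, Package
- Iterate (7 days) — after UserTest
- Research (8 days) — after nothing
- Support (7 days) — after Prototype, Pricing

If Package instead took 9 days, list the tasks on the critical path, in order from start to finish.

Research, Prototype, Package, PR

Baseline: Research→Prototype→Package→PR = 8+5+4+15 = 32 → 32 days.
Since Package is critical, the +5 change carries straight to that chain (now 37 days).
That remains the longest chain; total 37 days.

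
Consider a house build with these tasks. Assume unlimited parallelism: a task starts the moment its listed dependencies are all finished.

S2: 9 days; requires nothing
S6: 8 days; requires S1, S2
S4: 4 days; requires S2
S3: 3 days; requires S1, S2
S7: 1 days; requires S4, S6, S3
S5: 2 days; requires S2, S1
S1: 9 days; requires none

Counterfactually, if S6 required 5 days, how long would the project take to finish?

15

Actual critical path: S1→S6→S7 = 9+8+1 = 18 ⇒ 18 days.
S6 is on the critical path; changing it to 5 makes that path 15 days.
The critical path is still S1→S6→S7; finish is now 15 days.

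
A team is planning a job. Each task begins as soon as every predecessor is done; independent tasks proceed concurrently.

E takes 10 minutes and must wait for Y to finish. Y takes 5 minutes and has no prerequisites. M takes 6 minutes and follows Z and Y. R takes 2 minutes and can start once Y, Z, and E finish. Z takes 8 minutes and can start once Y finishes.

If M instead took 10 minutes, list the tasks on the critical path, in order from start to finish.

Critical path before the change: Y→Z→M = 5+8+6 = 19 giving 19 minutes.
M lies on that path, so at 10 minutes the path becomes 23 minutes.
That remains the longest chain; total 23 minutes.

Y, Z, M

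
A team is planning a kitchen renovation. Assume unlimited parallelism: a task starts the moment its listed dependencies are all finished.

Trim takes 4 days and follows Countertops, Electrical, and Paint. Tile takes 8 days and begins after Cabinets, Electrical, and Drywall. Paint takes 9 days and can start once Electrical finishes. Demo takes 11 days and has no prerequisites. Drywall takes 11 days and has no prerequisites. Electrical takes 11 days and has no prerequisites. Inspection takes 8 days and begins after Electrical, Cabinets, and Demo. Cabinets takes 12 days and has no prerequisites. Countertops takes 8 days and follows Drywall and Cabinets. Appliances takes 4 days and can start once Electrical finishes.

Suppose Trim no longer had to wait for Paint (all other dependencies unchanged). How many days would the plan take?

With the dependency in place, Electrical→Paint→Trim = 11+9+4 = 24 sets the finish at 24 days.
Dropping Paint→Trim doesn't change Trim's earliest start (20); another predecessor still binds.
The longest chain is now Cabinets→Countertops→Trim = 12+8+4 = 24, so the plan takes 24 days.

24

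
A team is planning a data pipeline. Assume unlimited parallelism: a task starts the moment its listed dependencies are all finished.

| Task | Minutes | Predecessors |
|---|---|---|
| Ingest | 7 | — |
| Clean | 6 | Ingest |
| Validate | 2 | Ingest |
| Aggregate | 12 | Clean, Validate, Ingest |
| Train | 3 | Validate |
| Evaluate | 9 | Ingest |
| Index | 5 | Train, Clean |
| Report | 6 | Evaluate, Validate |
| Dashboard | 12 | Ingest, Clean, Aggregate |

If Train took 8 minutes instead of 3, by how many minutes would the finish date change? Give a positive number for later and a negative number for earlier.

0

Actual critical path: Ingest→Clean→Aggregate→Dashboard = 7+6+12+12 = 37 ⇒ 37 minutes.
Train has 20 minutes of float (longest path through it is 17).
That remains the longest chain; total 37 minutes.
Change in finish: 37 − 37 = +0 minutes.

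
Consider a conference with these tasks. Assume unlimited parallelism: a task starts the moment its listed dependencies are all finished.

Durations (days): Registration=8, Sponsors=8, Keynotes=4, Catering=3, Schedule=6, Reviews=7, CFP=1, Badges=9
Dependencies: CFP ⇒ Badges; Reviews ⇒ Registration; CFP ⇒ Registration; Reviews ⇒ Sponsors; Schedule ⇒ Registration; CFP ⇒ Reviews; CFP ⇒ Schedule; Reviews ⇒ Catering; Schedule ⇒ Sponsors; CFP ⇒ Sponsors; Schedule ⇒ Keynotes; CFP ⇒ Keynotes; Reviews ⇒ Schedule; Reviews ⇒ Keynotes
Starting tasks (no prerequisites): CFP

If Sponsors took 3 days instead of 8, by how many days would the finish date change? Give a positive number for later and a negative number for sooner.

0

Baseline: CFP→Reviews→Schedule→Sponsors = 1+7+6+8 = 22 → 22 days.
Sponsors lies on that path, so at 3 days the path becomes 17 days.
The binding chain switches to CFP→Reviews→Schedule→Registration = 1+7+6+8 = 22; finish 22 days.
Change in finish: 22 − 22 = +0 days.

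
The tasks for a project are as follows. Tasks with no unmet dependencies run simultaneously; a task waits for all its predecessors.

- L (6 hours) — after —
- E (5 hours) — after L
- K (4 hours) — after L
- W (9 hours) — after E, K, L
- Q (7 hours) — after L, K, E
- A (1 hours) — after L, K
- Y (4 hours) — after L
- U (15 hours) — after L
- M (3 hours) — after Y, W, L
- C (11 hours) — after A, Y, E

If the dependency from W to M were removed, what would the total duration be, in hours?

Original critical path: L→E→W→M = 6+5+9+3 = 23 ⇒ 23 hours.
Without W→M, M's earliest start moves from 20 to 10.
The longest chain is now L→E→C = 6+5+11 = 22, so the schedule takes 22 hours.

22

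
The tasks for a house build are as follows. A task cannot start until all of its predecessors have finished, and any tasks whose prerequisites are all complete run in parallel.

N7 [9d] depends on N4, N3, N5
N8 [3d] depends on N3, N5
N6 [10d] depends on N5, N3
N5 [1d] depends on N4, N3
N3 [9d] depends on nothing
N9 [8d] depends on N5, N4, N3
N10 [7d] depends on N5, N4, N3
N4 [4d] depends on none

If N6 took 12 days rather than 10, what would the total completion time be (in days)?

22

The binding path is N3→N5→N6 = 9+1+10 = 20; finish at 20 days.
Since N6 is critical, the +2 change carries straight to that chain (now 22 days).
That remains the longest chain; total 22 days.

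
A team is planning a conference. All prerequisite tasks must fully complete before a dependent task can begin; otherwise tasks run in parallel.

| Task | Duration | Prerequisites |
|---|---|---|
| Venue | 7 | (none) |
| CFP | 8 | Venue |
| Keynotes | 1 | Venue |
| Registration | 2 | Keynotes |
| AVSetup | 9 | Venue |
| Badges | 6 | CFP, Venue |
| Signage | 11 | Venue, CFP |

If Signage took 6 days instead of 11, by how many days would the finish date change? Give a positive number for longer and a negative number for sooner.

-5

The binding path is Venue→CFP→Signage = 7+8+11 = 26; finish at 26 days.
Signage is on the critical path; changing it to 6 makes that path 21 days.
Now Venue→CFP→Badges = 7+8+6 = 21 is longest, so the finish becomes 21 days.
Change in finish: 21 − 26 = -5 days.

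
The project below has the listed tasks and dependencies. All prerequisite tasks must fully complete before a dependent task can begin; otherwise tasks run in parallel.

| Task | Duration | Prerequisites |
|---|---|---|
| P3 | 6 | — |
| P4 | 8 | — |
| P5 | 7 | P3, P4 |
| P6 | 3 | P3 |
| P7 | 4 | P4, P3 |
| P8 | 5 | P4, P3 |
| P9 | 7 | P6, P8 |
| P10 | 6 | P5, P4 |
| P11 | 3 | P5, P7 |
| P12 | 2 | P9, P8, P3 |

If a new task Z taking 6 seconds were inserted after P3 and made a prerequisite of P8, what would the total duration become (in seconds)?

Originally the schedule takes 22 seconds.
With Z inserted, P8 now waits for max(P4, P3, Z).
New critical path: P3→Z→P8→P9→P12 = 6+6+5+7+2 = 26 ⇒ 26 seconds.

26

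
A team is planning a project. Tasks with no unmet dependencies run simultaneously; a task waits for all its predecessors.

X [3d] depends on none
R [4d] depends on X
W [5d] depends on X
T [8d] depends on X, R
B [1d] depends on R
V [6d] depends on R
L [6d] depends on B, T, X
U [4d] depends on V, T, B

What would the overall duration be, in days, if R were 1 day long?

Critical path before the change: X→R→T→L = 3+4+8+6 = 21 giving 21 days.
R is on the critical path; changing it to 1 makes that path 18 days.
No other chain overtakes it, so the finish is 18 days.

18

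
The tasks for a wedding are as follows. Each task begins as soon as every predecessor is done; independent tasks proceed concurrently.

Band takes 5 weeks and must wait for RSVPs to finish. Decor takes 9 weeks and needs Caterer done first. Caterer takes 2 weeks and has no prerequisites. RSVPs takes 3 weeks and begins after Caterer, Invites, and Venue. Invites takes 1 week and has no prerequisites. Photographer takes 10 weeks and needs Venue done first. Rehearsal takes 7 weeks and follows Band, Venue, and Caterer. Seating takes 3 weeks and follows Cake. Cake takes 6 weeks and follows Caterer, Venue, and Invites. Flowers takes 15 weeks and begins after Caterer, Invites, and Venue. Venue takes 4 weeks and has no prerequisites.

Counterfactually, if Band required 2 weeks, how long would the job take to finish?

19

As given, the longest chain is Venue→RSVPs→Band→Rehearsal = 4+3+5+7 = 19, so the finish is 19 weeks.
Band lies on that path, so at 2 weeks the path becomes 16 weeks.
The binding chain switches to Venue→Flowers = 4+15 = 19; finish 19 weeks.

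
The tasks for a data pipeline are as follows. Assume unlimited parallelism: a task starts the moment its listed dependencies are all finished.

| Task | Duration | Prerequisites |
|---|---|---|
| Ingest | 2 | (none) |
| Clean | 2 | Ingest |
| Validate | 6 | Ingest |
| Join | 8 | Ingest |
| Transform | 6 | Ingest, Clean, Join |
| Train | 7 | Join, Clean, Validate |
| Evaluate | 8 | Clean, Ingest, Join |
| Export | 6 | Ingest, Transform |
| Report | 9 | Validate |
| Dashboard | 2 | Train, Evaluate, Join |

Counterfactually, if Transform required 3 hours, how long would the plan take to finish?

As given, the longest chain is Ingest→Join→Transform→Export = 2+8+6+6 = 22, so the finish is 22 hours.
Transform lies on that path, so at 3 hours the path becomes 19 hours.
Now Ingest→Join→Evaluate→Dashboard = 2+8+8+2 = 20 is longest, so the finish becomes 20 hours.

20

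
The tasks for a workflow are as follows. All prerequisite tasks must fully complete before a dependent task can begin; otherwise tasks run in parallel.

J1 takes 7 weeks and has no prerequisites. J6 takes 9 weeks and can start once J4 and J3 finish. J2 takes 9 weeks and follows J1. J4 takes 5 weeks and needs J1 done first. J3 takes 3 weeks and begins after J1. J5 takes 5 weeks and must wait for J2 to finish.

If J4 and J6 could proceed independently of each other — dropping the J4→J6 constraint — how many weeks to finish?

21

Before: longest chain J1→J2→J5 = 7+9+5 = 21, finish 21.
Without J4→J6, J6's earliest start moves from 12 to 10.
The longest chain is now J1→J2→J5 = 7+9+5 = 21, so the schedule takes 21 weeks.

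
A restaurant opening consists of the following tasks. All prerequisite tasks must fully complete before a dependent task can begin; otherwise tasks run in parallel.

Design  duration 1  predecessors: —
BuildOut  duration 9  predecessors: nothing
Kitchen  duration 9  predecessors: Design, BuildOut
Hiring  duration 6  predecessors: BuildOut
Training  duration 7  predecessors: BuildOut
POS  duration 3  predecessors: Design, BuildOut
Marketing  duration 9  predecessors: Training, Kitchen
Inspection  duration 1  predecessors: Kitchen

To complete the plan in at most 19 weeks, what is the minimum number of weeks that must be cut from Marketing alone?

Current finish: 27 weeks; target: 19.
Marketing is on every critical path, so each week cut from Marketing cuts the finish by one (this holds down to a finish of 19).
Need 27 − 19 = 8 weeks off Marketing → Marketing becomes 1 week, finish becomes 19.

8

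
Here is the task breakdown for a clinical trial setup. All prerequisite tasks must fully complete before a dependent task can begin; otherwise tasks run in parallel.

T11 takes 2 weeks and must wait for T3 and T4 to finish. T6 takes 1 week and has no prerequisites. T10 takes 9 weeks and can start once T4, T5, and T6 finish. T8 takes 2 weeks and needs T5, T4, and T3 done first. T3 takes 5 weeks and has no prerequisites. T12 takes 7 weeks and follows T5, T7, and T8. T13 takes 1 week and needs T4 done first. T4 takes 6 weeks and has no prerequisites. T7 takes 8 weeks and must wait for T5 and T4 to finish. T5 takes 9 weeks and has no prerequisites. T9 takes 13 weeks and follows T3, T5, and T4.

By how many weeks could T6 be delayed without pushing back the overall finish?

T5→T7→T12 = 9+8+7 = 24 sets the makespan at 24 weeks.
T6 finishes as early as 1 and must finish by 15.
So T6 can slip 15 − 1 = 14 weeks.

14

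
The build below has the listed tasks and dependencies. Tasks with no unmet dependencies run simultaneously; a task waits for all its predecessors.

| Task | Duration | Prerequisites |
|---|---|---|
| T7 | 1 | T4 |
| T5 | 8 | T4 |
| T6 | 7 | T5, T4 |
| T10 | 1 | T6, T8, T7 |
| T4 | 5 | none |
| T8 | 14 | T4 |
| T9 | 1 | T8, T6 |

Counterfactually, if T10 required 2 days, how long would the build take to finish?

22

Actual critical path: T4→T5→T6→T10 = 5+8+7+1 = 21 ⇒ 21 days.
T10 lies on that path, so at 2 days the path becomes 22 days.
No other chain overtakes it, so the finish is 22 days.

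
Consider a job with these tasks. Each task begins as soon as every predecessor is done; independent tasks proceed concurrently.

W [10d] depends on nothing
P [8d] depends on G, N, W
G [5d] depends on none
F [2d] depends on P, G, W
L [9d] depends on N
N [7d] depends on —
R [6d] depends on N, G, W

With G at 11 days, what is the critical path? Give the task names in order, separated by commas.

Critical path before the change: W→P→F = 10+8+2 = 20 giving 20 days.
G is off the critical path — its longest chain is 15 days, giving 5 of slack.
The binding chain switches to G→P→F = 11+8+2 = 21; finish 21 days.

G, P, F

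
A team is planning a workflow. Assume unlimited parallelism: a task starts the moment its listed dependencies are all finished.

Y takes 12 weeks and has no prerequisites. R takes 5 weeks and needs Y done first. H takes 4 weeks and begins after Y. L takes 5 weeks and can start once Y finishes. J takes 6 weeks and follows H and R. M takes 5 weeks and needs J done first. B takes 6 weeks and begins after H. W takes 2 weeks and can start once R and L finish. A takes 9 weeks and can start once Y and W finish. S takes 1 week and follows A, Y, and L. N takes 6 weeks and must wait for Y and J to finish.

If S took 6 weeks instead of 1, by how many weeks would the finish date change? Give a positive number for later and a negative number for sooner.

5

The binding path is Y→R→W→A→S = 12+5+2+9+1 = 29; finish at 29 weeks.
S is on the critical path; changing it to 6 makes that path 34 weeks.
No other chain overtakes it, so the finish is 34 weeks.
Change in finish: 34 − 29 = +5 weeks.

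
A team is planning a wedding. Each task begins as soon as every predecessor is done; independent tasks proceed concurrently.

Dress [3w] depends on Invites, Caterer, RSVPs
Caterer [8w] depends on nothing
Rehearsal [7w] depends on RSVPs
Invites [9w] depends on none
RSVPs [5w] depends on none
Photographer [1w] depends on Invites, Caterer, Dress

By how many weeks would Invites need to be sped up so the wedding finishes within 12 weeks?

Current finish: 13 weeks; target: 12.
Invites is on every critical path, so each week cut from Invites cuts the finish by one (this holds down to a finish of 12).
Need 13 − 12 = 1 week off Invites → Invites becomes 8 weeks, finish becomes 12.

1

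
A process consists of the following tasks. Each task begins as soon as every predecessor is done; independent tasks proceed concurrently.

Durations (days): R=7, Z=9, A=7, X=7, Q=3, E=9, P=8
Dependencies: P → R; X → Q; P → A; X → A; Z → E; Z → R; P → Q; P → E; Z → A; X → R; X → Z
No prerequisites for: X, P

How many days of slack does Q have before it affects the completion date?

14

X→Z→E = 7+9+9 = 25 sets the makespan at 25 days.
Q finishes as early as 11 and must finish by 25.
Slack of Q = 22 − 8 = 14 days.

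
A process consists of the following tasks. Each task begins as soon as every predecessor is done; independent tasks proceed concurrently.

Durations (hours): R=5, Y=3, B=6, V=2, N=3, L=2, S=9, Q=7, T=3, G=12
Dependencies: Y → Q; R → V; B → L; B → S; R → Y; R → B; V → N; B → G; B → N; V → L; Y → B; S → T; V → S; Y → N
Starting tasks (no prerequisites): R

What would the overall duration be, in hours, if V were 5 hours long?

As given, the longest chain is R→Y→B→S→T = 5+3+6+9+3 = 26, so the finish is 26 hours.
The longest path through V is only 19 hours, so V has float 7.
That remains the longest chain; total 26 hours.

26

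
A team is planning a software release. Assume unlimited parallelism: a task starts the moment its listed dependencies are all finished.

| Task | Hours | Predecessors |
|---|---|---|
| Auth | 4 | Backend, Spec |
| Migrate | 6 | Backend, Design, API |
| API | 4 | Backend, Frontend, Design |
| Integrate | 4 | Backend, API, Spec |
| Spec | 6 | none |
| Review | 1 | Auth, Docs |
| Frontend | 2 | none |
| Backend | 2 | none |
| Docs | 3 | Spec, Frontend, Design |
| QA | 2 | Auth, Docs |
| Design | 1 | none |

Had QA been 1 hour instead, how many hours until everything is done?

The binding path is Spec→Auth→QA = 6+4+2 = 12; finish at 12 hours.
QA lies on that path, so at 1 hour the path becomes 11 hours.
The binding chain switches to Backend→API→Migrate = 2+4+6 = 12; finish 12 hours.

12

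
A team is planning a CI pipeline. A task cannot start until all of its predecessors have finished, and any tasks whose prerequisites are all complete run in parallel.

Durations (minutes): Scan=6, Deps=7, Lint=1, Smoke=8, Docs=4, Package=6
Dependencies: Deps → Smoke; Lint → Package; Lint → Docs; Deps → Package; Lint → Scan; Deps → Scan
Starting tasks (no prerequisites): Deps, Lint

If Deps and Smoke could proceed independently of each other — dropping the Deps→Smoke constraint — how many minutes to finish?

Before: longest chain Deps→Smoke = 7+8 = 15, finish 15.
Without Deps→Smoke, Smoke's earliest start moves from 7 to 0.
The longest chain is now Deps→Package = 7+6 = 13, so the CI pipeline takes 13 minutes.

13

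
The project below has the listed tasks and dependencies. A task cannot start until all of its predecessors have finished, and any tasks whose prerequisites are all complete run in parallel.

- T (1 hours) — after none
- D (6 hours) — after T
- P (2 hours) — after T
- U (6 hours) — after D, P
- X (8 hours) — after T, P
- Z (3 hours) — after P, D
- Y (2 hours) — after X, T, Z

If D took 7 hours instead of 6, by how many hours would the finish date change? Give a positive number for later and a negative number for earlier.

1

Critical path before the change: T→D→U = 1+6+6 = 13 giving 13 hours.
D is on the critical path; changing it to 7 makes that path 14 hours.
No other chain overtakes it, so the finish is 14 hours.
Change in finish: 14 − 13 = +1 hours.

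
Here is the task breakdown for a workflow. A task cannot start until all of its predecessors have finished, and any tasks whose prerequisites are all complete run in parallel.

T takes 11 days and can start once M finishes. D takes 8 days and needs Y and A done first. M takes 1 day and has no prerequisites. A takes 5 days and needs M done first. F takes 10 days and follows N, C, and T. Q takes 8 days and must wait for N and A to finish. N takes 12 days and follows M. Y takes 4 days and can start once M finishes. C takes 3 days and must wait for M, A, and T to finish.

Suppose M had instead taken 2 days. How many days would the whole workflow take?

Baseline: M→T→C→F = 1+11+3+10 = 25 → 25 days.
M lies on that path, so at 2 days the path becomes 26 days.
That remains the longest chain; total 26 days.

26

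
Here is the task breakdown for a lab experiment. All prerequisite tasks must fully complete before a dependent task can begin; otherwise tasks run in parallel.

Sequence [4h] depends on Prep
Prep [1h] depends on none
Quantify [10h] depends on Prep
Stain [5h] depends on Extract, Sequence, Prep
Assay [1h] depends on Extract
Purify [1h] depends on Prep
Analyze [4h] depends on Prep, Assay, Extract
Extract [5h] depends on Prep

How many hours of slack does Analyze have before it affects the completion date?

0

The longest chain is Prep→Extract→Assay→Analyze = 1+5+1+4 = 11; overall finish 11 hours.
The longest chain containing Analyze totals 11 hours.
Slack of Analyze = 7 − 7 = 0 hours.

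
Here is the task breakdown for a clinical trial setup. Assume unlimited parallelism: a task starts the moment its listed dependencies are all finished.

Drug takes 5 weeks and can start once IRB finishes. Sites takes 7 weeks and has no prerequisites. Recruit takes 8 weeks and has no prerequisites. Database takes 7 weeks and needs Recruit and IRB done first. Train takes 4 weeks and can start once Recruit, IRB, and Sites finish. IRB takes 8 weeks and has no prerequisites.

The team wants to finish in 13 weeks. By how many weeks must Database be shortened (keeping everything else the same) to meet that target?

2

Current finish: 15 weeks; target: 13.
Database is on every critical path, so each week cut from Database cuts the finish by one (this holds down to a finish of 13).
Need 15 − 13 = 2 weeks off Database → Database becomes 5 weeks, finish becomes 13.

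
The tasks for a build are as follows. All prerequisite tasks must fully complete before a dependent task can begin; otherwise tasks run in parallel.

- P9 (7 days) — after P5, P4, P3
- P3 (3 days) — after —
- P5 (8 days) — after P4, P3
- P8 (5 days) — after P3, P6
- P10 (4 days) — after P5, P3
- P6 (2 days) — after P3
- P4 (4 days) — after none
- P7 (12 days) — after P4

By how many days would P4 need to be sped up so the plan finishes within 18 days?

Current finish: 19 days; target: 18.
P4 is on every critical path, so each day cut from P4 cuts the finish by one (this holds down to a finish of 18).
Need 19 − 18 = 1 day off P4 → P4 becomes 3 days, finish becomes 18.

1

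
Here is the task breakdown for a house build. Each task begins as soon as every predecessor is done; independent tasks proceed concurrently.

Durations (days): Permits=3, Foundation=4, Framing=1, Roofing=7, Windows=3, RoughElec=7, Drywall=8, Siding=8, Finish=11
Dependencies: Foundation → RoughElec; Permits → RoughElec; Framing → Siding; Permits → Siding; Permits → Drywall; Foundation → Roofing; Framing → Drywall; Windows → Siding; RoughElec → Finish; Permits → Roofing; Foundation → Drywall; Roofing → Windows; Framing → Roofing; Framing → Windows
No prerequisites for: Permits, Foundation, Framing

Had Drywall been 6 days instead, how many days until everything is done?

Critical path before the change: Foundation→Roofing→Windows→Siding = 4+7+3+8 = 22 giving 22 days.
Drywall has 10 days of float (longest path through it is 12).
No other chain overtakes it, so the finish is 22 days.

22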